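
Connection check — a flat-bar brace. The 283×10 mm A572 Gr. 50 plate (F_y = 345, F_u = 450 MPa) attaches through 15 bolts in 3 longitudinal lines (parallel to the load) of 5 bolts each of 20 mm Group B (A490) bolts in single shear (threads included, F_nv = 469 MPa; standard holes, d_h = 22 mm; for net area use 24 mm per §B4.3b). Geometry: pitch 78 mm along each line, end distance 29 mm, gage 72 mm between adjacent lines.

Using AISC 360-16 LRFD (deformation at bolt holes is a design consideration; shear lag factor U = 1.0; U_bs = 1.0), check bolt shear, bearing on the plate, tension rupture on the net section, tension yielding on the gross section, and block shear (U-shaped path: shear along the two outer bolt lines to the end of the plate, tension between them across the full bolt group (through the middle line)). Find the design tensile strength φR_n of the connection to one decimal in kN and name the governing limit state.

712.1 kN (net-section rupture governs)

Bolt shear: A_b = π(20)²/4 = 314.16 mm². φR_n = 0.75 × 469 × 314.16 × 15 × 1 = 1657.6 kN.
Bearing (10 mm plate, F_u = 450 MPa): end bolts L_c = 29 − 22/2 = 18, R_n = min(1.2×18×10×450, 2.4×20×10×450) = 97.2 kN/bolt; interior L_c = 78 − 22 = 56, R_n = 216 kN/bolt. φR_n = 0.75 × (3×97.2 + 12×216) = 2162.7 kN.
Tension rupture (net): A_n = (283 − 3×24)×10 = 2110 mm² (U = 1.0, A_e = A_n). φR_n = 0.75 × 450 × 2110 = 712.1 kN.
Tension yield (gross): A_g = 283×10 = 2830 mm². φR_n = 0.90 × 345 × 2830 = 878.7 kN.
Block shear: shear path 2×[29+4×78] = 2×341 mm, A_gv = 6820, A_nv = 2×(341 − 4.5×24)×10 = 4660 mm²; tension across gage: (144 − 2×24)×10 = 960 mm². R_n = min(0.6×450×4660, 0.6×345×6820) + 1.0×450×960 = min(1258.2, 1411.7) + 432 = 1690.2 kN. φR_n = 0.75 × 1690.2 = 1267.7 kN.
Governing: min(1657.6, 2162.7, 712.1, 878.7, 1267.7) = 712.1 kN → net-section rupture.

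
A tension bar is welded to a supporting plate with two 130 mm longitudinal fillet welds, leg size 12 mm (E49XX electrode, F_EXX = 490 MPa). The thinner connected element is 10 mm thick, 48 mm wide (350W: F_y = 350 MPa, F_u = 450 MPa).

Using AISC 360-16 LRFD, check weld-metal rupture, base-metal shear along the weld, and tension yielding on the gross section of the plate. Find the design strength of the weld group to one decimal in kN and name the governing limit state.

Weld metal: throat = 0.707×12 = 8.484 mm, L = 2×130 = 260 mm. φR_n = 0.75 × 0.6 × 490 × 8.484 × 260 = 486.4 kN.
Base metal shear (10 mm plate): yield φR_n = 1.0×0.6×350×10×260 = 546.0 kN; rupture φR_n = 0.75×0.6×450×10×260 = 526.5 kN; take 526.5 kN (rupture).
Tension yield (gross): A_g = 48×10 = 480 mm². φR_n = 0.90 × 350 × 480 = 151.2 kN.
Governing: min(486.4, 526.5, 151.2) = 151.2 kN → gross-section yield.

151.2 kN (gross-section yield governs)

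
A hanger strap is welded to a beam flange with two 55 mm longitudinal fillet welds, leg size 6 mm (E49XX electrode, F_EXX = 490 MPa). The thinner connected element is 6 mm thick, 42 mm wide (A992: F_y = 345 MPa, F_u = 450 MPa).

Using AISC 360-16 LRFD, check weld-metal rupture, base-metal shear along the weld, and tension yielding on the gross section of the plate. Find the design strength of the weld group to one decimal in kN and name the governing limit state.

78.2 kN (gross-section yield governs)

Weld metal: throat = 0.707×6 = 4.242 mm, L = 2×55 = 110 mm. φR_n = 0.75 × 0.6 × 490 × 4.242 × 110 = 102.9 kN.
Base metal shear (6 mm plate): yield φR_n = 1.0×0.6×345×6×110 = 136.6 kN; rupture φR_n = 0.75×0.6×450×6×110 = 133.7 kN; take 133.7 kN (rupture).
Tension yield (gross): A_g = 42×6 = 252 mm². φR_n = 0.90 × 345 × 252 = 78.2 kN.
Governing: min(102.9, 133.7, 78.2) = 78.2 kN → gross-section yield.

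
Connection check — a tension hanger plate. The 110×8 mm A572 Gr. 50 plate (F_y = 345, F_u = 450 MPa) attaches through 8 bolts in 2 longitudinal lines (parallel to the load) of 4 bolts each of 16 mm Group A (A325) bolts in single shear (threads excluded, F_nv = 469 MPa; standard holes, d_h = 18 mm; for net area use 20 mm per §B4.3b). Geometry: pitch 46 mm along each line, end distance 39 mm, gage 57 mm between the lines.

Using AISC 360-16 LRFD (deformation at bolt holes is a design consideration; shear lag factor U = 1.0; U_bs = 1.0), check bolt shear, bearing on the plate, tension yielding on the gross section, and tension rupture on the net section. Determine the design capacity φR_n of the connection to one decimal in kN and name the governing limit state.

189.0 kN (net-section rupture governs)

Bolt shear: A_b = π(16)²/4 = 201.06 mm². φR_n = 0.75 × 469 × 201.06 × 8 × 1 = 565.8 kN.
Bearing (8 mm plate, F_u = 450 MPa): end bolts L_c = 39 − 18/2 = 30, R_n = min(1.2×30×8×450, 2.4×16×8×450) = 129.6 kN/bolt; interior L_c = 46 − 18 = 28, R_n = 120.96 kN/bolt. φR_n = 0.75 × (2×129.6 + 6×120.96) = 738.7 kN.
Tension yield (gross): A_g = 110×8 = 880 mm². φR_n = 0.90 × 345 × 880 = 273.2 kN.
Tension rupture (net): A_n = (110 − 2×20)×8 = 560 mm² (U = 1.0, A_e = A_n). φR_n = 0.75 × 450 × 560 = 189.0 kN.
Governing: min(565.8, 738.7, 273.2, 189.0) = 189.0 kN → net-section rupture.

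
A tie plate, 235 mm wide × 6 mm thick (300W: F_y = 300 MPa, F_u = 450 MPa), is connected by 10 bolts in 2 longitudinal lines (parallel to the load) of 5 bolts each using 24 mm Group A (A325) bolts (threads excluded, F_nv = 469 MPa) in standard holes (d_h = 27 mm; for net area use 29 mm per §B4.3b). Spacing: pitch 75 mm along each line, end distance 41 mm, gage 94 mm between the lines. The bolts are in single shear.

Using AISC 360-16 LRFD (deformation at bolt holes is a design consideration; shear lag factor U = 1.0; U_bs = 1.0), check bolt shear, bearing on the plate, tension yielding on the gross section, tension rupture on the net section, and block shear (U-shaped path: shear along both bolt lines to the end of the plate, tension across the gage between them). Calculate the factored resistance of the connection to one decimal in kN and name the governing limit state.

358.4 kN (net-section rupture governs)

Bolt shear: A_b = π(24)²/4 = 452.39 mm². φR_n = 0.75 × 469 × 452.39 × 10 × 1 = 1591.3 kN.
Bearing (6 mm plate, F_u = 450 MPa): end bolts L_c = 41 − 27/2 = 27.5, R_n = min(1.2×27.5×6×450, 2.4×24×6×450) = 89.1 kN/bolt; interior L_c = 75 − 27 = 48, R_n = 155.52 kN/bolt. φR_n = 0.75 × (2×89.1 + 8×155.52) = 1066.8 kN.
Tension yield (gross): A_g = 235×6 = 1410 mm². φR_n = 0.90 × 300 × 1410 = 380.7 kN.
Tension rupture (net): A_n = (235 − 2×29)×6 = 1062 mm² (U = 1.0, A_e = A_n). φR_n = 0.75 × 450 × 1062 = 358.4 kN.
Block shear: shear path 2×[41+4×75] = 2×341 mm, A_gv = 4092, A_nv = 2×(341 − 4.5×29)×6 = 2526 mm²; tension across gage: (94 − 1×29)×6 = 390 mm². R_n = min(0.6×450×2526, 0.6×300×4092) + 1.0×450×390 = min(682.02, 736.56) + 175.5 = 857.52 kN. φR_n = 0.75 × 857.52 = 643.1 kN.
Governing: min(1591.3, 1066.8, 380.7, 358.4, 643.1) = 358.4 kN → net-section rupture.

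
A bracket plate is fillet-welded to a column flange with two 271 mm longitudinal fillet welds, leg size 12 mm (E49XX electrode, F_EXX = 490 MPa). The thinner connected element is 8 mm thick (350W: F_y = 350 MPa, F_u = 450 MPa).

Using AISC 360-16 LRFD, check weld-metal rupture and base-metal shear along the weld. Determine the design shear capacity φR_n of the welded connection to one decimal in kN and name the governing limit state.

878.0 kN (base-metal shear governs)

Weld metal: throat = 0.707×12 = 8.484 mm, L = 2×271 = 542 mm. φR_n = 0.75 × 0.6 × 490 × 8.484 × 542 = 1013.9 kN.
Base metal shear (8 mm plate): yield φR_n = 1.0×0.6×350×8×542 = 910.6 kN; rupture φR_n = 0.75×0.6×450×8×542 = 878.0 kN; take 878.0 kN (rupture).
Governing: min(1013.9, 878.0) = 878.0 kN → base-metal shear.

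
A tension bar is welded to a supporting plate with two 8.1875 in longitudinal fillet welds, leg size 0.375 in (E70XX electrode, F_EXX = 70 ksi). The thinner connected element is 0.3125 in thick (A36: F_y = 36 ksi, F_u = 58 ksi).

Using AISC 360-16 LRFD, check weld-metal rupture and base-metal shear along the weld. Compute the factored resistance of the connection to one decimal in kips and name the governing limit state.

Weld metal: throat = 0.707×0.375 = 0.26513 in, L = 2×8.1875 = 16.375 in. φR_n = 0.75 × 0.6 × 70 × 0.26513 × 16.375 = 136.8 kips.
Base metal shear (0.3125 in plate): yield φR_n = 1.0×0.6×36×0.3125×16.375 = 110.5 kips; rupture φR_n = 0.75×0.6×58×0.3125×16.375 = 133.6 kips; take 110.5 kips (yield).
Governing: min(136.8, 110.5) = 110.5 kips → base-metal shear.

110.5 kips (base-metal shear governs)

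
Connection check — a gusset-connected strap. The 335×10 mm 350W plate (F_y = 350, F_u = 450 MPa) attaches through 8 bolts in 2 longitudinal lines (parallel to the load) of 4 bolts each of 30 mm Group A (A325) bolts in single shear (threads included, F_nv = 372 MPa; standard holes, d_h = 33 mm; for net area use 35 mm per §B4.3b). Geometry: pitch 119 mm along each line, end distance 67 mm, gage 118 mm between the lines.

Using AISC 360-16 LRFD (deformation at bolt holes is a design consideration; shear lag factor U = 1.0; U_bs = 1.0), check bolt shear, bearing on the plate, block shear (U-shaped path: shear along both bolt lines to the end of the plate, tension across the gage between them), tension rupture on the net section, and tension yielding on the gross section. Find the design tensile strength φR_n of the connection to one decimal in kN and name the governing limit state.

894.4 kN (net-section rupture governs)

Bolt shear: A_b = π(30)²/4 = 706.86 mm². φR_n = 0.75 × 372 × 706.86 × 8 × 1 = 1577.7 kN.
Bearing (10 mm plate, F_u = 450 MPa): end bolts L_c = 67 − 33/2 = 50.5, R_n = min(1.2×50.5×10×450, 2.4×30×10×450) = 272.7 kN/bolt; interior L_c = 119 − 33 = 86, R_n = 324 kN/bolt. φR_n = 0.75 × (2×272.7 + 6×324) = 1867.1 kN.
Block shear: shear path 2×[67+3×119] = 2×424 mm, A_gv = 8480, A_nv = 2×(424 − 3.5×35)×10 = 6030 mm²; tension across gage: (118 − 1×35)×10 = 830 mm². R_n = min(0.6×450×6030, 0.6×350×8480) + 1.0×450×830 = min(1628.1, 1780.8) + 373.5 = 2001.6 kN. φR_n = 0.75 × 2001.6 = 1501.2 kN.
Tension rupture (net): A_n = (335 − 2×35)×10 = 2650 mm² (U = 1.0, A_e = A_n). φR_n = 0.75 × 450 × 2650 = 894.4 kN.
Tension yield (gross): A_g = 335×10 = 3350 mm². φR_n = 0.90 × 350 × 3350 = 1055.3 kN.
Governing: min(1577.7, 1867.1, 1501.2, 894.4, 1055.3) = 894.4 kN → net-section rupture.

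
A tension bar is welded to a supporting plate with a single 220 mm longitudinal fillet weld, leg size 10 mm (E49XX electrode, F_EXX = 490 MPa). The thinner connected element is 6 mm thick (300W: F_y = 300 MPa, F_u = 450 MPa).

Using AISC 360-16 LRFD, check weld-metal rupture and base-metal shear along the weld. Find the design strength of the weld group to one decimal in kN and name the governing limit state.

Weld metal: throat = 0.707×10 = 7.07 mm, L = 220 mm. φR_n = 0.75 × 0.6 × 490 × 7.07 × 220 = 343.0 kN.
Base metal shear (6 mm plate): yield φR_n = 1.0×0.6×300×6×220 = 237.6 kN; rupture φR_n = 0.75×0.6×450×6×220 = 267.3 kN; take 237.6 kN (yield).
Governing: min(343.0, 237.6) = 237.6 kN → base-metal shear.

237.6 kN (base-metal shear governs)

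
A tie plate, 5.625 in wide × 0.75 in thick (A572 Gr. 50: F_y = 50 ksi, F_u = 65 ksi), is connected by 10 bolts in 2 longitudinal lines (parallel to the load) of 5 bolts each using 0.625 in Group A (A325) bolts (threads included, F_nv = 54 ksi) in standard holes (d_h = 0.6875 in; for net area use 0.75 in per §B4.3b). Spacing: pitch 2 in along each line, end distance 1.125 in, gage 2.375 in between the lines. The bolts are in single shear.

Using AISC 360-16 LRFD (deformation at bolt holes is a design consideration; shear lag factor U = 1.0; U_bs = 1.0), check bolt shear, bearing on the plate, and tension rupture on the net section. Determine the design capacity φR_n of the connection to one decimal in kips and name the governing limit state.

124.3 kips (bolt shear governs)

Bolt shear: A_b = π(0.625)²/4 = 0.3068 in². φR_n = 0.75 × 54 × 0.3068 × 10 × 1 = 124.3 kips.
Bearing (0.75 in plate, F_u = 65 ksi): end bolts L_c = 1.125 − 0.6875/2 = 0.78125, R_n = min(1.2×0.78125×0.75×65, 2.4×0.625×0.75×65) = 45.703 kips/bolt; interior L_c = 2 − 0.6875 = 1.3125, R_n = 73.125 kips/bolt. φR_n = 0.75 × (2×45.703 + 8×73.125) = 507.3 kips.
Tension rupture (net): A_n = (5.625 − 2×0.75)×0.75 = 3.0938 in² (U = 1.0, A_e = A_n). φR_n = 0.75 × 65 × 3.0938 = 150.8 kips.
Governing: min(124.3, 507.3, 150.8) = 124.3 kips → bolt shear.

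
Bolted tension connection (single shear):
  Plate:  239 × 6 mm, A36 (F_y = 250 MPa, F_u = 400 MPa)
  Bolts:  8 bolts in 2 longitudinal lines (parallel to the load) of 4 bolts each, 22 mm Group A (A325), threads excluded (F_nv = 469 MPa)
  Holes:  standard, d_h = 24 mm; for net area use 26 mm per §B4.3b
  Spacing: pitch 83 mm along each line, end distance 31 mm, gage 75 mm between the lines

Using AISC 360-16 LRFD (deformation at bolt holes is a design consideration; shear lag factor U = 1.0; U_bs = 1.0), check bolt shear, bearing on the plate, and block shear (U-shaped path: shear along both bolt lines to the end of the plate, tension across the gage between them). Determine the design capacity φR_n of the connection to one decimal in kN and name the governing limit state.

Bolt shear: A_b = π(22)²/4 = 380.13 mm². φR_n = 0.75 × 469 × 380.13 × 8 × 1 = 1069.7 kN.
Bearing (6 mm plate, F_u = 400 MPa): end bolts L_c = 31 − 24/2 = 19, R_n = min(1.2×19×6×400, 2.4×22×6×400) = 54.72 kN/bolt; interior L_c = 83 − 24 = 59, R_n = 126.72 kN/bolt. φR_n = 0.75 × (2×54.72 + 6×126.72) = 652.3 kN.
Block shear: shear path 2×[31+3×83] = 2×280 mm, A_gv = 3360, A_nv = 2×(280 − 3.5×26)×6 = 2268 mm²; tension across gage: (75 − 1×26)×6 = 294 mm². R_n = min(0.6×400×2268, 0.6×250×3360) + 1.0×400×294 = min(544.32, 504) + 117.6 = 621.6 kN. φR_n = 0.75 × 621.6 = 466.2 kN.
Governing: min(1069.7, 652.3, 466.2) = 466.2 kN → block shear.

466.2 kN (block shear governs)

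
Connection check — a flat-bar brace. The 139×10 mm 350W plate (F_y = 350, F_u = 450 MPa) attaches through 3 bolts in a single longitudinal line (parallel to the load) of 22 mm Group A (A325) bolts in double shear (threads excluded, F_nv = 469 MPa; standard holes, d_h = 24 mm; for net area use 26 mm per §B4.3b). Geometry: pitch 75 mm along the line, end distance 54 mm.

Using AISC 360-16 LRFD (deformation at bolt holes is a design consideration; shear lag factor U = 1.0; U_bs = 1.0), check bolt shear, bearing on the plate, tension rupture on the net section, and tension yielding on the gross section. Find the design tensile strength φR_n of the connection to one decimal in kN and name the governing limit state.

381.4 kN (net-section rupture governs)

Bolt shear: A_b = π(22)²/4 = 380.13 mm². φR_n = 0.75 × 469 × 380.13 × 3 × 2 = 802.3 kN.
Bearing (10 mm plate, F_u = 450 MPa): end bolts L_c = 54 − 24/2 = 42, R_n = min(1.2×42×10×450, 2.4×22×10×450) = 226.8 kN/bolt; interior L_c = 75 − 24 = 51, R_n = 237.6 kN/bolt. φR_n = 0.75 × (1×226.8 + 2×237.6) = 526.5 kN.
Tension rupture (net): A_n = (139 − 1×26)×10 = 1130 mm² (U = 1.0, A_e = A_n). φR_n = 0.75 × 450 × 1130 = 381.4 kN.
Tension yield (gross): A_g = 139×10 = 1390 mm². φR_n = 0.90 × 350 × 1390 = 437.9 kN.
Governing: min(802.3, 526.5, 381.4, 437.9) = 381.4 kN → net-section rupture.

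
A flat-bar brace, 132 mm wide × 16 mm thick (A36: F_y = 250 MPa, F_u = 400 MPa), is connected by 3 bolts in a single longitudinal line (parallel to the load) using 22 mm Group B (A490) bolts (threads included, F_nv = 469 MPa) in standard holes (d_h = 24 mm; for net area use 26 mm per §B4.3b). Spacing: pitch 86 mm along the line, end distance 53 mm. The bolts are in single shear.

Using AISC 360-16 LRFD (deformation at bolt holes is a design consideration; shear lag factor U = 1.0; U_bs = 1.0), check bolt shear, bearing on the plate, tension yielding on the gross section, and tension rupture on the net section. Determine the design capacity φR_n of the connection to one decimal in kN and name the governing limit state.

401.1 kN (bolt shear governs)

Bolt shear: A_b = π(22)²/4 = 380.13 mm². φR_n = 0.75 × 469 × 380.13 × 3 × 1 = 401.1 kN.
Bearing (16 mm plate, F_u = 400 MPa): end bolts L_c = 53 − 24/2 = 41, R_n = min(1.2×41×16×400, 2.4×22×16×400) = 314.88 kN/bolt; interior L_c = 86 − 24 = 62, R_n = 337.92 kN/bolt. φR_n = 0.75 × (1×314.88 + 2×337.92) = 743.0 kN.
Tension yield (gross): A_g = 132×16 = 2112 mm². φR_n = 0.90 × 250 × 2112 = 475.2 kN.
Tension rupture (net): A_n = (132 − 1×26)×16 = 1696 mm² (U = 1.0, A_e = A_n). φR_n = 0.75 × 400 × 1696 = 508.8 kN.
Governing: min(401.1, 743.0, 475.2, 508.8) = 401.1 kN → bolt shear.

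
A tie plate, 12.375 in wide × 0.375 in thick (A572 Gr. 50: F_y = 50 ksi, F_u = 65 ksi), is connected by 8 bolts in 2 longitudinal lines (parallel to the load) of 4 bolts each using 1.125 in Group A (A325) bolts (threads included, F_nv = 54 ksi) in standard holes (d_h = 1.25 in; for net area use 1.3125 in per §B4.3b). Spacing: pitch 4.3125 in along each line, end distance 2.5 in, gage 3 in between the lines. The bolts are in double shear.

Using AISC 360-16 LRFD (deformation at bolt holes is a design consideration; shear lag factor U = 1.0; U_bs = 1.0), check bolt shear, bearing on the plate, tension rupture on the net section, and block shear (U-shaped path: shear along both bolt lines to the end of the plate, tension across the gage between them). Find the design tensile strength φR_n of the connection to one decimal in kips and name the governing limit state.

178.2 kips (net-section rupture governs)

Bolt shear: A_b = π(1.125)²/4 = 0.99402 in². φR_n = 0.75 × 54 × 0.99402 × 8 × 2 = 644.1 kips.
Bearing (0.375 in plate, F_u = 65 ksi): end bolts L_c = 2.5 − 1.25/2 = 1.875, R_n = min(1.2×1.875×0.375×65, 2.4×1.125×0.375×65) = 54.844 kips/bolt; interior L_c = 4.3125 − 1.25 = 3.0625, R_n = 65.813 kips/bolt. φR_n = 0.75 × (2×54.844 + 6×65.813) = 378.4 kips.
Tension rupture (net): A_n = (12.375 − 2×1.3125)×0.375 = 3.6563 in² (U = 1.0, A_e = A_n). φR_n = 0.75 × 65 × 3.6563 = 178.2 kips.
Block shear: shear path 2×[2.5+3×4.3125] = 2×15.4375 in, A_gv = 11.578, A_nv = 2×(15.4375 − 3.5×1.3125)×0.375 = 8.1328 in²; tension across gage: (3 − 1×1.3125)×0.375 = 0.63281 in². R_n = min(0.6×65×8.1328, 0.6×50×11.578) + 1.0×65×0.63281 = min(317.18, 347.34) + 41.133 = 358.31 kips. φR_n = 0.75 × 358.31 = 268.7 kips.
Governing: min(644.1, 378.4, 178.2, 268.7) = 178.2 kips → net-section rupture.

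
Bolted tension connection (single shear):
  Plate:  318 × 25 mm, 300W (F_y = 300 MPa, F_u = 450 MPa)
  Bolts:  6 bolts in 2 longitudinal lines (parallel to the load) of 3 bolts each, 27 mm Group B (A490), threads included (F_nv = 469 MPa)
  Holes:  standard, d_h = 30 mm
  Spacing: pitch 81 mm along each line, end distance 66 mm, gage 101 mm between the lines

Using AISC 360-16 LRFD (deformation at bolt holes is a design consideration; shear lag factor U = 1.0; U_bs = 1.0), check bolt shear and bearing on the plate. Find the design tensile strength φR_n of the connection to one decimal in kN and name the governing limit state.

1208.4 kN (bolt shear governs)

Bolt shear: A_b = π(27)²/4 = 572.56 mm². φR_n = 0.75 × 469 × 572.56 × 6 × 1 = 1208.4 kN.
Bearing (25 mm plate, F_u = 450 MPa): end bolts L_c = 66 − 30/2 = 51, R_n = min(1.2×51×25×450, 2.4×27×25×450) = 688.5 kN/bolt; interior L_c = 81 − 30 = 51, R_n = 688.5 kN/bolt. φR_n = 0.75 × (2×688.5 + 4×688.5) = 3098.3 kN.
Governing: min(1208.4, 3098.3) = 1208.4 kN → bolt shear.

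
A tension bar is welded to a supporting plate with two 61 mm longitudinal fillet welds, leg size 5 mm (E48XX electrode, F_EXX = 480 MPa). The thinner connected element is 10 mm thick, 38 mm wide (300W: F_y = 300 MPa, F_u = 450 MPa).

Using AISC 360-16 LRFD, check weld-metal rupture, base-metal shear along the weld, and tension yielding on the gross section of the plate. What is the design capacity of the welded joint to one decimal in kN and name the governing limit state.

93.2 kN (weld metal governs)

Weld metal: throat = 0.707×5 = 3.535 mm, L = 2×61 = 122 mm. φR_n = 0.75 × 0.6 × 480 × 3.535 × 122 = 93.2 kN.
Base metal shear (10 mm plate): yield φR_n = 1.0×0.6×300×10×122 = 219.6 kN; rupture φR_n = 0.75×0.6×450×10×122 = 247.1 kN; take 219.6 kN (yield).
Tension yield (gross): A_g = 38×10 = 380 mm². φR_n = 0.90 × 300 × 380 = 102.6 kN.
Governing: min(93.2, 219.6, 102.6) = 93.2 kN → weld metal.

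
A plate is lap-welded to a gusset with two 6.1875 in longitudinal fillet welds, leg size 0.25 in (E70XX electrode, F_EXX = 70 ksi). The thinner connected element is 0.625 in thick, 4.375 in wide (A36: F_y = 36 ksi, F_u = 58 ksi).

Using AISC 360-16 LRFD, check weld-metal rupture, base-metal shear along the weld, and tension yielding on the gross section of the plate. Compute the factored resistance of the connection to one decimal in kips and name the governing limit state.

68.9 kips (weld metal governs)

Weld metal: throat = 0.707×0.25 = 0.17675 in, L = 2×6.1875 = 12.375 in. φR_n = 0.75 × 0.6 × 70 × 0.17675 × 12.375 = 68.9 kips.
Base metal shear (0.625 in plate): yield φR_n = 1.0×0.6×36×0.625×12.375 = 167.1 kips; rupture φR_n = 0.75×0.6×58×0.625×12.375 = 201.9 kips; take 167.1 kips (yield).
Tension yield (gross): A_g = 4.375×0.625 = 2.7344 in². φR_n = 0.90 × 36 × 2.7344 = 88.6 kips.
Governing: min(68.9, 167.1, 88.6) = 68.9 kips → weld metal.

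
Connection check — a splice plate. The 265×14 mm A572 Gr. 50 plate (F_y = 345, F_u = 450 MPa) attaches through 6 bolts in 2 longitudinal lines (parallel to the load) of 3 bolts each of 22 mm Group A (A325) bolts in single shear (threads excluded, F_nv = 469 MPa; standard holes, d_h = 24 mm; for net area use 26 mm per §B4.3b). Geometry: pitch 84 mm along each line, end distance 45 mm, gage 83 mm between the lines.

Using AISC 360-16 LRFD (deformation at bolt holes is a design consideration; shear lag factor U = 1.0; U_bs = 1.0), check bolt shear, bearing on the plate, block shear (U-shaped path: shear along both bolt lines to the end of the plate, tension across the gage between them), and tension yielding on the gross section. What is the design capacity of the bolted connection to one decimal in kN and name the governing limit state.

802.3 kN (bolt shear governs)

Bolt shear: A_b = π(22)²/4 = 380.13 mm². φR_n = 0.75 × 469 × 380.13 × 6 × 1 = 802.3 kN.
Bearing (14 mm plate, F_u = 450 MPa): end bolts L_c = 45 − 24/2 = 33, R_n = min(1.2×33×14×450, 2.4×22×14×450) = 249.48 kN/bolt; interior L_c = 84 − 24 = 60, R_n = 332.64 kN/bolt. φR_n = 0.75 × (2×249.48 + 4×332.64) = 1372.1 kN.
Block shear: shear path 2×[45+2×84] = 2×213 mm, A_gv = 5964, A_nv = 2×(213 − 2.5×26)×14 = 4144 mm²; tension across gage: (83 − 1×26)×14 = 798 mm². R_n = min(0.6×450×4144, 0.6×345×5964) + 1.0×450×798 = min(1118.9, 1234.5) + 359.1 = 1478 kN. φR_n = 0.75 × 1478 = 1108.5 kN.
Tension yield (gross): A_g = 265×14 = 3710 mm². φR_n = 0.90 × 345 × 3710 = 1152.0 kN.
Governing: min(802.3, 1372.1, 1108.5, 1152.0) = 802.3 kN → bolt shear.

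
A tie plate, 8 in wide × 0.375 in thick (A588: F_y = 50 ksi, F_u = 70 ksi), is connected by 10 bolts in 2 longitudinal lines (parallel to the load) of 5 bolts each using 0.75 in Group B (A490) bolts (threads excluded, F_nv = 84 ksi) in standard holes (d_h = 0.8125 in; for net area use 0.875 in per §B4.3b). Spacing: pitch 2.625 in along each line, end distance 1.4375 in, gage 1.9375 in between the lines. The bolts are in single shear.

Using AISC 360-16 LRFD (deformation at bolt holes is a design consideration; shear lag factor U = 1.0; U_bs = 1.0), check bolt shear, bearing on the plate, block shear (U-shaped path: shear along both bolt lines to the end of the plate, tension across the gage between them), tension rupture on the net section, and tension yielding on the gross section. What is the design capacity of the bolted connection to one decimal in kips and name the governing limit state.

123.0 kips (net-section rupture governs)

Bolt shear: A_b = π(0.75)²/4 = 0.44179 in². φR_n = 0.75 × 84 × 0.44179 × 10 × 1 = 278.3 kips.
Bearing (0.375 in plate, F_u = 70 ksi): end bolts L_c = 1.4375 − 0.8125/2 = 1.03125, R_n = min(1.2×1.03125×0.375×70, 2.4×0.75×0.375×70) = 32.484 kips/bolt; interior L_c = 2.625 − 0.8125 = 1.8125, R_n = 47.25 kips/bolt. φR_n = 0.75 × (2×32.484 + 8×47.25) = 332.2 kips.
Block shear: shear path 2×[1.4375+4×2.625] = 2×11.9375 in, A_gv = 8.9531, A_nv = 2×(11.9375 − 4.5×0.875)×0.375 = 6 in²; tension across gage: (1.9375 − 1×0.875)×0.375 = 0.39844 in². R_n = min(0.6×70×6, 0.6×50×8.9531) + 1.0×70×0.39844 = min(252, 268.59) + 27.891 = 279.89 kips. φR_n = 0.75 × 279.89 = 209.9 kips.
Tension rupture (net): A_n = (8 − 2×0.875)×0.375 = 2.3438 in² (U = 1.0, A_e = A_n). φR_n = 0.75 × 70 × 2.3438 = 123.0 kips.
Tension yield (gross): A_g = 8×0.375 = 3 in². φR_n = 0.90 × 50 × 3 = 135.0 kips.
Governing: min(278.3, 332.2, 209.9, 123.0, 135.0) = 123.0 kips → net-section rupture.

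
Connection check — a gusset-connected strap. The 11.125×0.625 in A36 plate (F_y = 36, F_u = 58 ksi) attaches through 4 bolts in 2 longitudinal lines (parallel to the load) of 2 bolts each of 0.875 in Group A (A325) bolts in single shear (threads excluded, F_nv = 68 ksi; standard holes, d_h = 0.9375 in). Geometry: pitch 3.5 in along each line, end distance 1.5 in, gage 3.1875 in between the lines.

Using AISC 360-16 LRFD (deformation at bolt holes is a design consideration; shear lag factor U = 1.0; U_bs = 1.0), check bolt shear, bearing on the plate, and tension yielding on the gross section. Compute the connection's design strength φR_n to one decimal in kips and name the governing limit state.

Bolt shear: A_b = π(0.875)²/4 = 0.60132 in². φR_n = 0.75 × 68 × 0.60132 × 4 × 1 = 122.7 kips.
Bearing (0.625 in plate, F_u = 58 ksi): end bolts L_c = 1.5 − 0.9375/2 = 1.03125, R_n = min(1.2×1.03125×0.625×58, 2.4×0.875×0.625×58) = 44.859 kips/bolt; interior L_c = 3.5 − 0.9375 = 2.5625, R_n = 76.125 kips/bolt. φR_n = 0.75 × (2×44.859 + 2×76.125) = 181.5 kips.
Tension yield (gross): A_g = 11.125×0.625 = 6.9531 in². φR_n = 0.90 × 36 × 6.9531 = 225.3 kips.
Governing: min(122.7, 181.5, 225.3) = 122.7 kips → bolt shear.

122.7 kips (bolt shear governs)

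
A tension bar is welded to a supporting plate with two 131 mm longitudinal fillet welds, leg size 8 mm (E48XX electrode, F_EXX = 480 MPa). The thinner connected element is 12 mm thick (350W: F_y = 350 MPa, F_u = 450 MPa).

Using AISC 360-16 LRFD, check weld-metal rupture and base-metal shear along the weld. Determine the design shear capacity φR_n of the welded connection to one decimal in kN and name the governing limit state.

Weld metal: throat = 0.707×8 = 5.656 mm, L = 2×131 = 262 mm. φR_n = 0.75 × 0.6 × 480 × 5.656 × 262 = 320.1 kN.
Base metal shear (12 mm plate): yield φR_n = 1.0×0.6×350×12×262 = 660.2 kN; rupture φR_n = 0.75×0.6×450×12×262 = 636.7 kN; take 636.7 kN (rupture).
Governing: min(320.1, 636.7) = 320.1 kN → weld metal.

320.1 kN (weld metal governs)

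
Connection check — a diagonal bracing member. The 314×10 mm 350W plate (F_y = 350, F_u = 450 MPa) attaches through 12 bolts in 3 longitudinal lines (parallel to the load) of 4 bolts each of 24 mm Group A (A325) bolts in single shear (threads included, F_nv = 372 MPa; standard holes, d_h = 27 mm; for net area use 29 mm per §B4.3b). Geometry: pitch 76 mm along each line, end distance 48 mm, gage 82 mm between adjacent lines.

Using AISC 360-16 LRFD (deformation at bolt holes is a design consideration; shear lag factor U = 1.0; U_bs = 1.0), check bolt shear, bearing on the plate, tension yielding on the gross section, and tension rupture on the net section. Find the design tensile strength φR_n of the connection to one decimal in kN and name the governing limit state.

Bolt shear: A_b = π(24)²/4 = 452.39 mm². φR_n = 0.75 × 372 × 452.39 × 12 × 1 = 1514.6 kN.
Bearing (10 mm plate, F_u = 450 MPa): end bolts L_c = 48 − 27/2 = 34.5, R_n = min(1.2×34.5×10×450, 2.4×24×10×450) = 186.3 kN/bolt; interior L_c = 76 − 27 = 49, R_n = 259.2 kN/bolt. φR_n = 0.75 × (3×186.3 + 9×259.2) = 2168.8 kN.
Tension yield (gross): A_g = 314×10 = 3140 mm². φR_n = 0.90 × 350 × 3140 = 989.1 kN.
Tension rupture (net): A_n = (314 − 3×29)×10 = 2270 mm² (U = 1.0, A_e = A_n). φR_n = 0.75 × 450 × 2270 = 766.1 kN.
Governing: min(1514.6, 2168.8, 989.1, 766.1) = 766.1 kN → net-section rupture.

766.1 kN (net-section rupture governs)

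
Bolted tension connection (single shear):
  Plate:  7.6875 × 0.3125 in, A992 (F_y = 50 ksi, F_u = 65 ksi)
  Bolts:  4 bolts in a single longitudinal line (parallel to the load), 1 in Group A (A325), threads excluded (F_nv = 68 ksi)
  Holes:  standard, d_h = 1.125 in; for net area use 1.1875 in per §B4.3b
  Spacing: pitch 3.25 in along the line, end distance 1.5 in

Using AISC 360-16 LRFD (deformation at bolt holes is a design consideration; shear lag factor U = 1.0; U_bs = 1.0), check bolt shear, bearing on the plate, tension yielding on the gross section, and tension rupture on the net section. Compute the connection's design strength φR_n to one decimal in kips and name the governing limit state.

99.0 kips (net-section rupture governs)

Bolt shear: A_b = π(1)²/4 = 0.7854 in². φR_n = 0.75 × 68 × 0.7854 × 4 × 1 = 160.2 kips.
Bearing (0.3125 in plate, F_u = 65 ksi): end bolts L_c = 1.5 − 1.125/2 = 0.9375, R_n = min(1.2×0.9375×0.3125×65, 2.4×1×0.3125×65) = 22.852 kips/bolt; interior L_c = 3.25 − 1.125 = 2.125, R_n = 48.75 kips/bolt. φR_n = 0.75 × (1×22.852 + 3×48.75) = 126.8 kips.
Tension yield (gross): A_g = 7.6875×0.3125 = 2.4023 in². φR_n = 0.90 × 50 × 2.4023 = 108.1 kips.
Tension rupture (net): A_n = (7.6875 − 1×1.1875)×0.3125 = 2.0313 in² (U = 1.0, A_e = A_n). φR_n = 0.75 × 65 × 2.0313 = 99.0 kips.
Governing: min(160.2, 126.8, 108.1, 99.0) = 99.0 kips → net-section rupture.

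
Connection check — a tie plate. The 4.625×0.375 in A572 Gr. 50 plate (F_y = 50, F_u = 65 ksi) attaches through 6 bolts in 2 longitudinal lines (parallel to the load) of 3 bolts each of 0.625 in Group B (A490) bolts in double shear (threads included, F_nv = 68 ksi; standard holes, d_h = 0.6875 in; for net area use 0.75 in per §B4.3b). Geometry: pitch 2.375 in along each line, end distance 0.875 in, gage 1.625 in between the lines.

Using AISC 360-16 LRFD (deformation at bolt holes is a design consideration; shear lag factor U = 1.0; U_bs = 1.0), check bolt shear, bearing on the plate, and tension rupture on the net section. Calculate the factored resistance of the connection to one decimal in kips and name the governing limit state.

Bolt shear: A_b = π(0.625)²/4 = 0.3068 in². φR_n = 0.75 × 68 × 0.3068 × 6 × 2 = 187.8 kips.
Bearing (0.375 in plate, F_u = 65 ksi): end bolts L_c = 0.875 − 0.6875/2 = 0.53125, R_n = min(1.2×0.53125×0.375×65, 2.4×0.625×0.375×65) = 15.539 kips/bolt; interior L_c = 2.375 − 0.6875 = 1.6875, R_n = 36.563 kips/bolt. φR_n = 0.75 × (2×15.539 + 4×36.563) = 133.0 kips.
Tension rupture (net): A_n = (4.625 − 2×0.75)×0.375 = 1.1719 in² (U = 1.0, A_e = A_n). φR_n = 0.75 × 65 × 1.1719 = 57.1 kips.
Governing: min(187.8, 133.0, 57.1) = 57.1 kips → net-section rupture.

57.1 kips (net-section rupture governs)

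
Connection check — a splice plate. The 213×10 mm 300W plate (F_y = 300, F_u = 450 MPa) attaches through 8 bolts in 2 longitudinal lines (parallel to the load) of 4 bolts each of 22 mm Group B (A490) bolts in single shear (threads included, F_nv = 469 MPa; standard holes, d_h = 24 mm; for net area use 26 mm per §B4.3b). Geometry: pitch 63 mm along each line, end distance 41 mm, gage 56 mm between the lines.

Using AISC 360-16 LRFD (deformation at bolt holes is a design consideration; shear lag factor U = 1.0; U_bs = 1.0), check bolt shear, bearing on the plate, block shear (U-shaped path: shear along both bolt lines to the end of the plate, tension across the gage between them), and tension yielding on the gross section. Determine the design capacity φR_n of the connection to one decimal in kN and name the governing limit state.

575.1 kN (gross-section yield governs)

Bolt shear: A_b = π(22)²/4 = 380.13 mm². φR_n = 0.75 × 469 × 380.13 × 8 × 1 = 1069.7 kN.
Bearing (10 mm plate, F_u = 450 MPa): end bolts L_c = 41 − 24/2 = 29, R_n = min(1.2×29×10×450, 2.4×22×10×450) = 156.6 kN/bolt; interior L_c = 63 − 24 = 39, R_n = 210.6 kN/bolt. φR_n = 0.75 × (2×156.6 + 6×210.6) = 1182.6 kN.
Block shear: shear path 2×[41+3×63] = 2×230 mm, A_gv = 4600, A_nv = 2×(230 − 3.5×26)×10 = 2780 mm²; tension across gage: (56 − 1×26)×10 = 300 mm². R_n = min(0.6×450×2780, 0.6×300×4600) + 1.0×450×300 = min(750.6, 828) + 135 = 885.6 kN. φR_n = 0.75 × 885.6 = 664.2 kN.
Tension yield (gross): A_g = 213×10 = 2130 mm². φR_n = 0.90 × 300 × 2130 = 575.1 kN.
Governing: min(1069.7, 1182.6, 664.2, 575.1) = 575.1 kN → gross-section yield.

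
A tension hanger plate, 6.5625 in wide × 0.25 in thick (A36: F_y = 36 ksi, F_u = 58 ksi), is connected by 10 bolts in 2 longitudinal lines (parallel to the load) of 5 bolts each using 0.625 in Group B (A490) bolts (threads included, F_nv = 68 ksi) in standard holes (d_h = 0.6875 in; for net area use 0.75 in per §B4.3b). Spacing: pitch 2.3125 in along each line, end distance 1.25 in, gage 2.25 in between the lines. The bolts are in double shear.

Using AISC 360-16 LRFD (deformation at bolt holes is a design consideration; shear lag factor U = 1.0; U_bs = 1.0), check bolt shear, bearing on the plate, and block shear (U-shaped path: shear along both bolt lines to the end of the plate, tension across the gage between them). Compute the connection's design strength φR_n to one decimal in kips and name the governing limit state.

101.4 kips (block shear governs)

Bolt shear: A_b = π(0.625)²/4 = 0.3068 in². φR_n = 0.75 × 68 × 0.3068 × 10 × 2 = 312.9 kips.
Bearing (0.25 in plate, F_u = 58 ksi): end bolts L_c = 1.25 − 0.6875/2 = 0.90625, R_n = min(1.2×0.90625×0.25×58, 2.4×0.625×0.25×58) = 15.769 kips/bolt; interior L_c = 2.3125 − 0.6875 = 1.625, R_n = 21.75 kips/bolt. φR_n = 0.75 × (2×15.769 + 8×21.75) = 154.2 kips.
Block shear: shear path 2×[1.25+4×2.3125] = 2×10.5 in, A_gv = 5.25, A_nv = 2×(10.5 − 4.5×0.75)×0.25 = 3.5625 in²; tension across gage: (2.25 − 1×0.75)×0.25 = 0.375 in². R_n = min(0.6×58×3.5625, 0.6×36×5.25) + 1.0×58×0.375 = min(123.98, 113.4) + 21.75 = 135.15 kips. φR_n = 0.75 × 135.15 = 101.4 kips.
Governing: min(312.9, 154.2, 101.4) = 101.4 kips → block shear.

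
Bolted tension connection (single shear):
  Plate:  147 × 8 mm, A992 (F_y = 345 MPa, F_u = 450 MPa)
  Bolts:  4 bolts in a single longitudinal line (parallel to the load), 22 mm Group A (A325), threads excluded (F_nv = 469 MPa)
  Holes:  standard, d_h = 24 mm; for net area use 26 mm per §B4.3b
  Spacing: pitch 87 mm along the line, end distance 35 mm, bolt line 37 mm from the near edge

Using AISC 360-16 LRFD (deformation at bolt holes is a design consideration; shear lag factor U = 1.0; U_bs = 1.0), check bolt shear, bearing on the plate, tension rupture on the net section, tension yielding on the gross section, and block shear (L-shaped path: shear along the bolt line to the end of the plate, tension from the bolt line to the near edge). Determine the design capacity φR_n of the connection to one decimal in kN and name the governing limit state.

Bolt shear: A_b = π(22)²/4 = 380.13 mm². φR_n = 0.75 × 469 × 380.13 × 4 × 1 = 534.8 kN.
Bearing (8 mm plate, F_u = 450 MPa): end bolts L_c = 35 − 24/2 = 23, R_n = min(1.2×23×8×450, 2.4×22×8×450) = 99.36 kN/bolt; interior L_c = 87 − 24 = 63, R_n = 190.08 kN/bolt. φR_n = 0.75 × (1×99.36 + 3×190.08) = 502.2 kN.
Tension rupture (net): A_n = (147 − 1×26)×8 = 968 mm² (U = 1.0, A_e = A_n). φR_n = 0.75 × 450 × 968 = 326.7 kN.
Tension yield (gross): A_g = 147×8 = 1176 mm². φR_n = 0.90 × 345 × 1176 = 365.1 kN.
Block shear: shear path 1×[35+3×87] = 1×296 mm, A_gv = 2368, A_nv = 1×(296 − 3.5×26)×8 = 1640 mm²; tension to near edge: (37 − 0.5×26)×8 = 192 mm². R_n = min(0.6×450×1640, 0.6×345×2368) + 1.0×450×192 = min(442.8, 490.18) + 86.4 = 529.2 kN. φR_n = 0.75 × 529.2 = 396.9 kN.
Governing: min(534.8, 502.2, 326.7, 365.1, 396.9) = 326.7 kN → net-section rupture.

326.7 kN (net-section rupture governs)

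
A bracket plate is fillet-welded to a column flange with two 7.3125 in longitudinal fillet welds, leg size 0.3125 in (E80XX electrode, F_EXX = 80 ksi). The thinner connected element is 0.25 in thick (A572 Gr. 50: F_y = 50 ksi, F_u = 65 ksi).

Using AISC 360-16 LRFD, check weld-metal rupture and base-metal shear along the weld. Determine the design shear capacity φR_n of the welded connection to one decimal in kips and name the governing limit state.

Weld metal: throat = 0.707×0.3125 = 0.22094 in, L = 2×7.3125 = 14.625 in. φR_n = 0.75 × 0.6 × 80 × 0.22094 × 14.625 = 116.3 kips.
Base metal shear (0.25 in plate): yield φR_n = 1.0×0.6×50×0.25×14.625 = 109.7 kips; rupture φR_n = 0.75×0.6×65×0.25×14.625 = 106.9 kips; take 106.9 kips (rupture).
Governing: min(116.3, 106.9) = 106.9 kips → base-metal shear.

106.9 kips (base-metal shear governs)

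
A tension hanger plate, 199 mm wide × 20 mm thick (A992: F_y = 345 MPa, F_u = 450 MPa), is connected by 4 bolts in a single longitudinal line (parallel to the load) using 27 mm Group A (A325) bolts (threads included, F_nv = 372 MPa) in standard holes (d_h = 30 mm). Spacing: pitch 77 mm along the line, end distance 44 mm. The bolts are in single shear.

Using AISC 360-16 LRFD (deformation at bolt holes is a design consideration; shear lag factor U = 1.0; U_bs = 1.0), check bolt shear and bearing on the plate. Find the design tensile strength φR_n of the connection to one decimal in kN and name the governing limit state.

Bolt shear: A_b = π(27)²/4 = 572.56 mm². φR_n = 0.75 × 372 × 572.56 × 4 × 1 = 639.0 kN.
Bearing (20 mm plate, F_u = 450 MPa): end bolts L_c = 44 − 30/2 = 29, R_n = min(1.2×29×20×450, 2.4×27×20×450) = 313.2 kN/bolt; interior L_c = 77 − 30 = 47, R_n = 507.6 kN/bolt. φR_n = 0.75 × (1×313.2 + 3×507.6) = 1377.0 kN.
Governing: min(639.0, 1377.0) = 639.0 kN → bolt shear.

639.0 kN (bolt shear governs)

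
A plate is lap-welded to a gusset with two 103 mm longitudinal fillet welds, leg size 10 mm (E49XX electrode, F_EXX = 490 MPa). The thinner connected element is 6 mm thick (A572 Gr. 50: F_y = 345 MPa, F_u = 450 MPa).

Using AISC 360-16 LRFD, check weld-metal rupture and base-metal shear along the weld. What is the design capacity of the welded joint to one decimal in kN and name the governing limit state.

Weld metal: throat = 0.707×10 = 7.07 mm, L = 2×103 = 206 mm. φR_n = 0.75 × 0.6 × 490 × 7.07 × 206 = 321.1 kN.
Base metal shear (6 mm plate): yield φR_n = 1.0×0.6×345×6×206 = 255.9 kN; rupture φR_n = 0.75×0.6×450×6×206 = 250.3 kN; take 250.3 kN (rupture).
Governing: min(321.1, 250.3) = 250.3 kN → base-metal shear.

250.3 kN (base-metal shear governs)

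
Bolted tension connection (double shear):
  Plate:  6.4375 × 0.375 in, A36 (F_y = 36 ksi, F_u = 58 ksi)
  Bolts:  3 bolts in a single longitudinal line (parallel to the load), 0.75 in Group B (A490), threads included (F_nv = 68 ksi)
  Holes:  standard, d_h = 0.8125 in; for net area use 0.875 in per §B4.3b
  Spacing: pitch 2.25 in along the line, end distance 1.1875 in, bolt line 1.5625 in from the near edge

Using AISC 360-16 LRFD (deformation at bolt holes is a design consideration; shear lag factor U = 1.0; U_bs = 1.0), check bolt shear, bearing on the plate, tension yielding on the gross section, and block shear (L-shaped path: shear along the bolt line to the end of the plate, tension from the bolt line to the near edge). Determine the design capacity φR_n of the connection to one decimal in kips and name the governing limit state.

52.6 kips (block shear governs)

Bolt shear: A_b = π(0.75)²/4 = 0.44179 in². φR_n = 0.75 × 68 × 0.44179 × 3 × 2 = 135.2 kips.
Bearing (0.375 in plate, F_u = 58 ksi): end bolts L_c = 1.1875 − 0.8125/2 = 0.78125, R_n = min(1.2×0.78125×0.375×58, 2.4×0.75×0.375×58) = 20.391 kips/bolt; interior L_c = 2.25 − 0.8125 = 1.4375, R_n = 37.519 kips/bolt. φR_n = 0.75 × (1×20.391 + 2×37.519) = 71.6 kips.
Tension yield (gross): A_g = 6.4375×0.375 = 2.4141 in². φR_n = 0.90 × 36 × 2.4141 = 78.2 kips.
Block shear: shear path 1×[1.1875+2×2.25] = 1×5.6875 in, A_gv = 2.1328, A_nv = 1×(5.6875 − 2.5×0.875)×0.375 = 1.3125 in²; tension to near edge: (1.5625 − 0.5×0.875)×0.375 = 0.42188 in². R_n = min(0.6×58×1.3125, 0.6×36×2.1328) + 1.0×58×0.42188 = min(45.675, 46.068) + 24.469 = 70.144 kips. φR_n = 0.75 × 70.144 = 52.6 kips.
Governing: min(135.2, 71.6, 78.2, 52.6) = 52.6 kips → block shear.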